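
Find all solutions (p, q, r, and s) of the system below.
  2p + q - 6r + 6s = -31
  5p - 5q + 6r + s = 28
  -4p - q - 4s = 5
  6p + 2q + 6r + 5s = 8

p = 3, q = -1, r = 2, s = -4

Row-reduce the augmented matrix:
R1 ← R1 / (2).
R2 ← R2 − 5·R1.
R3 ← R3 + 4·R1.
R4 ← R4 − 6·R1.
R2 ← R2 / (-15/2).
R1 ← R1 − 1/2·R2.
R3 ← R3 − 1·R2.
R4 ← R4 + 1·R2.
R3 ← R3 / (-46/5).
R1 ← R1 + 8/5·R3.
R2 ← R2 + 14/5·R3.
R4 ← R4 − 106/5·R3.
R4 ← R4 / (3).
R1 ← R1 − 1·R4.
R3 ← R3 + 2/3·R4.
Reading off the reduced rows gives p = 3, q = -1, r = 2, s = -4.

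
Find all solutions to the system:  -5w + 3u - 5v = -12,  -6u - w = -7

infinitely many solutions

Row-reduce:
R1 ← R1 / (3).
R2 ← R2 + 6·R1.
R2 ← R2 / (-10).
R1 ← R1 + 5/3·R2.
Rank is 2 with 3 unknowns, leaving w free.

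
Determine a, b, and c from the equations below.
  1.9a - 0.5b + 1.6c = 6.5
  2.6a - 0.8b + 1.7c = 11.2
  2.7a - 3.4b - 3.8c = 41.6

Row-reduce the augmented matrix:
R1 ← R1 / (19/10).
R2 ← R2 − 13/5·R1.
R3 ← R3 − 27/10·R1.
R2 ← R2 / (-11/95).
R1 ← R1 + 5/19·R2.
R3 ← R3 + 511/190·R2.
R3 ← R3 / (233/44).
R1 ← R1 − 43/22·R3.
R2 ← R2 − 93/22·R3.
Reading off the reduced rows gives a = 6, b = -3, c = -4.

a = 6, b = -3, c = -4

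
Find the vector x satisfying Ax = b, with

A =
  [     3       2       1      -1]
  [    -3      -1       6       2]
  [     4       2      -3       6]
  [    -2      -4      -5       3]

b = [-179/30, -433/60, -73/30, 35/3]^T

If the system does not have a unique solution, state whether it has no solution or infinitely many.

x_1 = -4/3, x_2 = -1/4, x_3 = -9/5, x_4 = -1/3

Row-reduce the augmented matrix:
R1 ← R1 / (3).
R2 ← R2 + 3·R1.
R3 ← R3 − 4·R1.
R4 ← R4 + 2·R1.
R1 ← R1 − 2/3·R2.
R3 ← R3 + 2/3·R2.
R4 ← R4 + 8/3·R2.
R3 ← R3 / (1/3).
R1 ← R1 + 13/3·R3.
R2 ← R2 − 7·R3.
R4 ← R4 − 43/3·R3.
R4 ← R4 / (-339).
R1 ← R1 − 103·R4.
R2 ← R2 + 167·R4.
R3 ← R3 − 24·R4.
Reading off the reduced rows gives x_1 = -4/3, x_2 = -1/4, x_3 = -9/5, x_4 = -1/3.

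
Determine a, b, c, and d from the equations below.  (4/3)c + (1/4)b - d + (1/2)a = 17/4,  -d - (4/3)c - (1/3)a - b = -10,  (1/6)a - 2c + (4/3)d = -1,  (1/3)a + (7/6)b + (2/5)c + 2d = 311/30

a = 6, b = 1, c = 3, d = 3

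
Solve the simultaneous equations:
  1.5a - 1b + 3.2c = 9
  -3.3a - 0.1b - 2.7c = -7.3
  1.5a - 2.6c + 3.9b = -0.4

a = -2, b = 4, c = 5

Row-reduce the augmented matrix:
R1 ← R1 / (3/2).
R2 ← R2 + 33/10·R1.
R3 ← R3 − 3/2·R1.
R2 ← R2 / (-23/10).
R1 ← R1 + 2/3·R2.
R3 ← R3 − 49/10·R2.
R3 ← R3 / (3963/1150).
R1 ← R1 − 302/345·R3.
R2 ← R2 + 217/115·R3.
Reading off the reduced rows gives a = -2, b = 4, c = 5.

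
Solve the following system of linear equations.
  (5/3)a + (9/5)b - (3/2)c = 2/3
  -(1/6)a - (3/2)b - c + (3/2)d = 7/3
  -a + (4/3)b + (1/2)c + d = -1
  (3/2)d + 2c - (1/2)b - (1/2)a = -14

a = -5, b = 0, c = -6, d = -3

Row-reduce the augmented matrix:
R1 ← R1 / (5/3).
R2 ← R2 + 1/6·R1.
R3 ← R3 + 1·R1.
R4 ← R4 + 1/2·R1.
R2 ← R2 / (-33/25).
R1 ← R1 − 27/25·R2.
R3 ← R3 − 181/75·R2.
R4 ← R4 − 1/25·R2.
R3 ← R3 / (-991/396).
R1 ← R1 + 81/44·R3.
R2 ← R2 − 115/132·R3.
R4 ← R4 − 50/33·R3.
R4 ← R4 / (3777/991).
R1 ← R1 + 1512/991·R4.
R2 ← R2 − 165/991·R4.
R3 ← R3 + 1482/991·R4.
Reading off the reduced rows gives a = -5, b = 0, c = -6, d = -3.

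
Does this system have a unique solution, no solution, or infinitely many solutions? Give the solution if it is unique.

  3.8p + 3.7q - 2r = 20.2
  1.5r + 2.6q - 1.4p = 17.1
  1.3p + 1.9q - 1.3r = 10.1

p = 0, q = 6, r = 1

Row-reduce the augmented matrix:
R1 ← R1 / (19/5).
R2 ← R2 + 7/5·R1.
R3 ← R3 − 13/10·R1.
R2 ← R2 / (753/190).
R1 ← R1 − 37/38·R2.
R3 ← R3 − 241/380·R2.
R3 ← R3 / (-11113/15060).
R1 ← R1 + 1075/1506·R3.
R2 ← R2 − 145/753·R3.
Reading off the reduced rows gives p = 0, q = 6, r = 1.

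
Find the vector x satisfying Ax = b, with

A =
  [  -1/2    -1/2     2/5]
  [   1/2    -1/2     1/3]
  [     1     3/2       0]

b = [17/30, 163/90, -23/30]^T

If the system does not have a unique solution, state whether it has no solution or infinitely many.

x_1 = 4/3, x_2 = -7/5, x_3 = 4/3

Row-reduce the augmented matrix:
R1 ← R1 / (-1/2).
R2 ← R2 − 1/2·R1.
R3 ← R3 − 1·R1.
R2 ← R2 / (-1).
R1 ← R1 − 1·R2.
R3 ← R3 − 1/2·R2.
R3 ← R3 / (7/6).
R1 ← R1 + 1/15·R3.
R2 ← R2 + 11/15·R3.
Reading off the reduced rows gives x_1 = 4/3, x_2 = -7/5, x_3 = 4/3.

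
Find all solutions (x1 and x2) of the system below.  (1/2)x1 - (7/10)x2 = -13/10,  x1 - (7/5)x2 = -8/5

no solution

Row-reduce:
R1 ← R1 / (1/2).
R2 ← R2 − 1·R1.
Row 2 reduces to 0 = 1, a contradiction. The system is inconsistent.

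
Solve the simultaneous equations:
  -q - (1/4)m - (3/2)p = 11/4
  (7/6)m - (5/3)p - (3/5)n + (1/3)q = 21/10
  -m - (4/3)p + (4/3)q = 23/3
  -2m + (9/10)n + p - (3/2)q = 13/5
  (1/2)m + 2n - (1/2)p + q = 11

no solution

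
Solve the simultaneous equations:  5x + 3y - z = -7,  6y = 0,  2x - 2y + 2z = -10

Row-reduce the augmented matrix:
R1 ← R1 / (5).
R3 ← R3 − 2·R1.
R2 ← R2 / (6).
R1 ← R1 − 3/5·R2.
R3 ← R3 + 16/5·R2.
R3 ← R3 / (12/5).
R1 ← R1 + 1/5·R3.
Reading off the reduced rows gives x = -2, y = 0, z = -3.

x = -2, y = 0, z = -3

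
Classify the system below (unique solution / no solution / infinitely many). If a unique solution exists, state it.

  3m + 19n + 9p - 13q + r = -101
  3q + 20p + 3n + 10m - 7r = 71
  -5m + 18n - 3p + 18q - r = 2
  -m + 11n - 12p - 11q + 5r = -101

Row-reduce:
R1 ← R1 / (3).
R2 ← R2 − 10·R1.
R3 ← R3 + 5·R1.
R4 ← R4 + 1·R1.
R2 ← R2 / (-181/3).
R1 ← R1 − 19/3·R2.
R3 ← R3 − 149/3·R2.
R4 ← R4 − 52/3·R2.
R3 ← R3 / (682/181).
R1 ← R1 − 353/181·R3.
R2 ← R2 − 30/181·R3.
R4 ← R4 + 2149/181·R3.
R4 ← R4 / (36354/341).
R1 ← R1 + 5904/341·R4.
R2 ← R2 + 779/341·R4.
R3 ← R3 − 3120/341·R4.
Rank is 4 with 5 unknowns, leaving r free.

infinitely many solutions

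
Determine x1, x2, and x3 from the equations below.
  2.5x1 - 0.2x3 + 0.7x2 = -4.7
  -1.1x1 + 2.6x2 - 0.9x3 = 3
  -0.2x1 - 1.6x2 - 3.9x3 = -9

x1 = -2, x2 = 1, x3 = 2

Row-reduce the augmented matrix:
R1 ← R1 / (5/2).
R2 ← R2 + 11/10·R1.
R3 ← R3 + 1/5·R1.
R2 ← R2 / (727/250).
R1 ← R1 − 7/25·R2.
R3 ← R3 + 193/125·R2.
R3 ← R3 / (-32283/7270).
R1 ← R1 − 11/727·R3.
R2 ← R2 + 247/727·R3.
Reading off the reduced rows gives x1 = -2, x2 = 1, x3 = 2.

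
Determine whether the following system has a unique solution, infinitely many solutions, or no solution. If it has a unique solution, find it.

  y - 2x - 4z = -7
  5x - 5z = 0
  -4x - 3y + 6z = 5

x = 1, y = -1, z = 1

Row-reduce the augmented matrix:
R1 ← R1 / (-2).
R2 ← R2 − 5·R1.
R3 ← R3 + 4·R1.
R2 ← R2 / (5/2).
R1 ← R1 + 1/2·R2.
R3 ← R3 + 5·R2.
R3 ← R3 / (-16).
R1 ← R1 + 1·R3.
R2 ← R2 + 6·R3.
Reading off the reduced rows gives x = 1, y = -1, z = 1.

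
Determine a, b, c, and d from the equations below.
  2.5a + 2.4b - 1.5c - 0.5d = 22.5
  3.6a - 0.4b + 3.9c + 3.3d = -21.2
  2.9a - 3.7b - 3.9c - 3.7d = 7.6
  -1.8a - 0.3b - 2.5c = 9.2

a = 1, b = 5, c = -5, d = -1

Row-reduce the augmented matrix:
R1 ← R1 / (5/2).
R2 ← R2 − 18/5·R1.
R3 ← R3 − 29/10·R1.
R4 ← R4 + 9/5·R1.
R2 ← R2 / (-482/125).
R1 ← R1 − 24/25·R2.
R3 ← R3 + 1621/250·R2.
R4 ← R4 − 357/250·R2.
R3 ← R3 / (-23811/1928).
R1 ← R1 − 219/241·R3.
R2 ← R2 + 1515/964·R3.
R4 ← R4 + 12877/9640·R3.
R4 ← R4 / (872011/396850).
R1 ← R1 − 2932/39685·R4.
R2 ← R2 − 1704/7937·R4.
R3 ← R3 − 31747/39685·R4.
Reading off the reduced rows gives a = 1, b = 5, c = -5, d = -1.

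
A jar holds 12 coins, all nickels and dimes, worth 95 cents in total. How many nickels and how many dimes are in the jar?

Let n = nickels, d = dimes.
  n + d = 12
  5n + 10d = 95
From equation 1: n = 12 − d.
Substitute into equation 2 and solve: d = 7.
Then n = 5.

nickels: 5, dimes: 7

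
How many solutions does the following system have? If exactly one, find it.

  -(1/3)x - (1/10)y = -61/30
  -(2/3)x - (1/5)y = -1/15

no solution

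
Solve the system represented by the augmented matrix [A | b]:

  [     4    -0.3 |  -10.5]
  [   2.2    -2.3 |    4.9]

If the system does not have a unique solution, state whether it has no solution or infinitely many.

Row-reduce the augmented matrix:
R1 ← R1 / (4).
R2 ← R2 − 11/5·R1.
R2 ← R2 / (-427/200).
R1 ← R1 + 3/40·R2.
Reading off the reduced rows gives x_1 = -3, x_2 = -5.

x_1 = -3, x_2 = -5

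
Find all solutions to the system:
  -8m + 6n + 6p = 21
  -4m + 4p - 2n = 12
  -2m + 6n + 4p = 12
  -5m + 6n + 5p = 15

no solution

Row-reduce:
R1 ← R1 / (-8).
R2 ← R2 + 4·R1.
R3 ← R3 + 2·R1.
R4 ← R4 + 5·R1.
R2 ← R2 / (-5).
R1 ← R1 + 3/4·R2.
R3 ← R3 − 9/2·R2.
R4 ← R4 − 9/4·R2.
R3 ← R3 / (17/5).
R1 ← R1 + 9/10·R3.
R2 ← R2 + 1/5·R3.
R4 ← R4 − 17/10·R3.
Row 4 reduces to 0 = -3/2, a contradiction. The system is inconsistent.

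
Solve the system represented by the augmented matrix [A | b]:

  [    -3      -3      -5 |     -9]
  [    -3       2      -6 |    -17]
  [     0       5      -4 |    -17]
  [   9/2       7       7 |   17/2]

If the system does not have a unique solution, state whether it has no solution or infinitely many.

no solution

Row-reduce:
R1 ← R1 / (-3).
R2 ← R2 + 3·R1.
R4 ← R4 − 9/2·R1.
R2 ← R2 / (5).
R1 ← R1 − 1·R2.
R3 ← R3 − 5·R2.
R4 ← R4 − 5/2·R2.
R3 ← R3 / (-3).
R1 ← R1 − 28/15·R3.
R2 ← R2 + 1/5·R3.
Row 4 reduces to 0 = -1, a contradiction. The system is inconsistent.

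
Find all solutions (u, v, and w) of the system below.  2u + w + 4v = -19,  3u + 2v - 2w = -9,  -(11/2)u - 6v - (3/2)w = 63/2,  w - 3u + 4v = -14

no solution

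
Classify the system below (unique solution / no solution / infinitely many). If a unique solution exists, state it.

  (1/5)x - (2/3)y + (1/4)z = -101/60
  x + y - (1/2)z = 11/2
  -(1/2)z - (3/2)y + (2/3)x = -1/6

x = 2, y = 2, z = -3

Row-reduce the augmented matrix:
R1 ← R1 / (1/5).
R2 ← R2 − 1·R1.
R3 ← R3 − 2/3·R1.
R2 ← R2 / (13/3).
R1 ← R1 + 10/3·R2.
R3 ← R3 − 13/18·R2.
R3 ← R3 / (-25/24).
R1 ← R1 + 5/52·R3.
R2 ← R2 + 21/52·R3.
Reading off the reduced rows gives x = 2, y = 2, z = -3.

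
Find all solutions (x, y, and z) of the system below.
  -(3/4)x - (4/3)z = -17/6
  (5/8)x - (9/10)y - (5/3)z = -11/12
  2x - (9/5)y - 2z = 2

no solution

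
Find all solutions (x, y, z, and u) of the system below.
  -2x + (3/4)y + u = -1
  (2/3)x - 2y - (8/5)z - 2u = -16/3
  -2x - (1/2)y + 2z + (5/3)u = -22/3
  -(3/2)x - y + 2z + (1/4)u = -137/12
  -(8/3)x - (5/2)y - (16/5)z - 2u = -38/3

x = 3, y = 8/3, z = -5/2, u = 3

Row-reduce the augmented matrix:
R1 ← R1 / (-2).
R2 ← R2 − 2/3·R1.
R3 ← R3 + 2·R1.
R4 ← R4 + 3/2·R1.
R5 ← R5 + 8/3·R1.
R2 ← R2 / (-7/4).
R1 ← R1 + 3/8·R2.
R3 ← R3 + 5/4·R2.
R4 ← R4 + 25/16·R2.
R5 ← R5 + 7/2·R2.
R3 ← R3 / (22/7).
R1 ← R1 − 12/35·R3.
R2 ← R2 − 32/35·R3.
R4 ← R4 − 24/7·R3.
R4 ← R4 / (-137/132).
R1 ← R1 + 19/55·R4.
R2 ← R2 − 68/165·R4.
R3 ← R3 − 13/22·R4.
R5 reduces to 0 = 0, so the extra equation is consistent.
Reading off the reduced rows gives x = 3, y = 8/3, z = -5/2, u = 3.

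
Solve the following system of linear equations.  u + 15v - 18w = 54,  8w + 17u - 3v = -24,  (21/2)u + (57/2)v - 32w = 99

Row-reduce:
R2 ← R2 − 17·R1.
R3 ← R3 − 21/2·R1.
R2 ← R2 / (-258).
R1 ← R1 − 15·R2.
R3 ← R3 + 129·R2.
Row 3 reduces to 0 = 3, a contradiction. The system is inconsistent.

no solution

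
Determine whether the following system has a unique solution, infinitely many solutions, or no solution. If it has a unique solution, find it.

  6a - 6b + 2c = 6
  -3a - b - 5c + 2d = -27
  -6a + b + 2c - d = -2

Row-reduce:
R1 ← R1 / (6).
R2 ← R2 + 3·R1.
R3 ← R3 + 6·R1.
R2 ← R2 / (-4).
R1 ← R1 + 1·R2.
R3 ← R3 + 5·R2.
R3 ← R3 / (9).
R1 ← R1 − 4/3·R3.
R2 ← R2 − 1·R3.
Rank is 3 with 4 unknowns, leaving d free.

infinitely many solutions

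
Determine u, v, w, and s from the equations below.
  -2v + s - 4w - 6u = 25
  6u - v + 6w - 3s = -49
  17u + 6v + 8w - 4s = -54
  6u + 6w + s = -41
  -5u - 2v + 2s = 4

u = -2, v = 4, w = -5, s = 1

Row-reduce the augmented matrix:
R1 ← R1 / (-6).
R2 ← R2 − 6·R1.
R3 ← R3 − 17·R1.
R4 ← R4 − 6·R1.
R5 ← R5 + 5·R1.
R2 ← R2 / (-3).
R1 ← R1 − 1/3·R2.
R3 ← R3 − 1/3·R2.
R4 ← R4 + 2·R2.
R5 ← R5 + 1/3·R2.
R3 ← R3 / (-28/9).
R1 ← R1 − 8/9·R3.
R2 ← R2 + 2/3·R3.
R4 ← R4 − 2/3·R3.
R5 ← R5 − 28/9·R3.
R4 ← R4 / (85/28).
R1 ← R1 + 11/14·R4.
R2 ← R2 − 27/28·R4.
R3 ← R3 − 25/56·R4.
R5 reduces to 0 = 0, so the extra equation is consistent.
Reading off the reduced rows gives u = -2, v = 4, w = -5, s = 1.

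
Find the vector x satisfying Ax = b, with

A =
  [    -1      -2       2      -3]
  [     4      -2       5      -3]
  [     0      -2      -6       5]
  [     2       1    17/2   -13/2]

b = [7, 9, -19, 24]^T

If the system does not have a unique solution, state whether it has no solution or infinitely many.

Row-reduce:
R1 ← R1 / (-1).
R2 ← R2 − 4·R1.
R4 ← R4 − 2·R1.
R2 ← R2 / (-10).
R1 ← R1 − 2·R2.
R3 ← R3 + 2·R2.
R4 ← R4 + 3·R2.
R3 ← R3 / (-43/5).
R1 ← R1 − 3/5·R3.
R2 ← R2 + 13/10·R3.
R4 ← R4 − 43/5·R3.
Row 4 reduces to 0 = 1/2, a contradiction. The system is inconsistent.

no solution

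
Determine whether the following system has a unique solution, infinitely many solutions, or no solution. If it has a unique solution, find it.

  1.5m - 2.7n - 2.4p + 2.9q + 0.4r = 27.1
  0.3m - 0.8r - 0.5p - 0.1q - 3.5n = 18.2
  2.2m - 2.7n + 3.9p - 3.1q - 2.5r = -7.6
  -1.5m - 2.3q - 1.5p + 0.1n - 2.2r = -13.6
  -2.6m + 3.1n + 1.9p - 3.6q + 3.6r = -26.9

Row-reduce the augmented matrix:
R1 ← R1 / (3/2).
R2 ← R2 − 3/10·R1.
R3 ← R3 − 11/5·R1.
R4 ← R4 + 3/2·R1.
R5 ← R5 + 13/5·R1.
R2 ← R2 / (-74/25).
R1 ← R1 + 9/5·R2.
R3 ← R3 − 63/50·R2.
R4 ← R4 + 13/5·R2.
R5 ← R5 + 79/50·R2.
R3 ← R3 / (10969/1480).
R1 ← R1 + 235/148·R3.
R2 ← R2 − 1/148·R3.
R4 ← R4 + 2873/740·R3.
R5 ← R5 + 3329/1480·R3.
R4 ← R4 / (-92347/32907).
R1 ← R1 − 7782/10969·R4.
R2 ← R2 − 7789/32907·R4.
R3 ← R3 + 33934/32907·R4.
R5 ← R5 + 58123/109690·R4.
R5 ← R5 / (19618561/4617350).
R1 ← R1 + 303709/461735·R5.
R2 ← R2 − 28119/461735·R5.
R3 ← R3 − 266256/461735·R5.
R4 ← R4 − 467308/461735·R5.
Reading off the reduced rows gives m = -3, n = -6, p = 1, q = 6, r = 1.

m = -3, n = -6, p = 1, q = 6, r = 1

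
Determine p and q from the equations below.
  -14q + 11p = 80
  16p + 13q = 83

Row-reduce the augmented matrix:
R1 ← R1 / (11).
R2 ← R2 − 16·R1.
R2 ← R2 / (367/11).
R1 ← R1 + 14/11·R2.
Reading off the reduced rows gives p = 6, q = -1.

p = 6, q = -1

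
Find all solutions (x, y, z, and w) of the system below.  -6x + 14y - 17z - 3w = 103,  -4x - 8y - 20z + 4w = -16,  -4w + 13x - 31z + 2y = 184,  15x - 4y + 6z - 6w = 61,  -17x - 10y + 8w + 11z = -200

Row-reduce the augmented matrix:
R1 ← R1 / (-6).
R2 ← R2 + 4·R1.
R3 ← R3 − 13·R1.
R4 ← R4 − 15·R1.
R5 ← R5 + 17·R1.
R2 ← R2 / (-52/3).
R1 ← R1 + 7/3·R2.
R3 ← R3 − 97/3·R2.
R4 ← R4 − 31·R2.
R5 ← R5 + 149/3·R2.
R3 ← R3 / (-84).
R1 ← R1 − 4·R3.
R2 ← R2 − 1/2·R3.
R4 ← R4 + 52·R3.
R5 ← R5 − 84·R3.
R4 ← R4 / (-291/91).
R1 ← R1 + 25/91·R4.
R2 ← R2 + 249/728·R4.
R3 ← R3 + 3/364·R4.
R5 reduces to 0 = 0, so the extra equation is consistent.
Reading off the reduced rows gives x = 5, y = 5, z = -3, w = -4.

x = 5, y = 5, z = -3, w = -4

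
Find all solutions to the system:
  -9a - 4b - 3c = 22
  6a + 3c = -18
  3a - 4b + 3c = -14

Row-reduce:
R1 ← R1 / (-9).
R2 ← R2 − 6·R1.
R3 ← R3 − 3·R1.
R2 ← R2 / (-8/3).
R1 ← R1 − 4/9·R2.
R3 ← R3 + 16/3·R2.
Rank is 2 with 3 unknowns, leaving c free.

infinitely many solutions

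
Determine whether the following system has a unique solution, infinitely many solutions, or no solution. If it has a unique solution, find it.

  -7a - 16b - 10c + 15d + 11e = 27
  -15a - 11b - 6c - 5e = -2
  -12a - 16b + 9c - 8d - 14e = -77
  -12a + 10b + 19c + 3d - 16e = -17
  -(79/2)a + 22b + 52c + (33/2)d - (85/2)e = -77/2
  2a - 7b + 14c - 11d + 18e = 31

Row-reduce:
R1 ← R1 / (-7).
R2 ← R2 + 15·R1.
R3 ← R3 + 12·R1.
R4 ← R4 + 12·R1.
R5 ← R5 + 79/2·R1.
R6 ← R6 − 2·R1.
R2 ← R2 / (163/7).
R1 ← R1 − 16/7·R2.
R3 ← R3 − 80/7·R2.
R4 ← R4 − 262/7·R2.
R5 ← R5 − 786/7·R2.
R6 ← R6 + 81/7·R2.
R3 ← R3 / (3027/163).
R1 ← R1 + 14/163·R3.
R2 ← R2 − 108/163·R3.
R4 ← R4 − 1849/163·R3.
R5 ← R5 − 5547/163·R3.
R6 ← R6 − 3066/163·R3.
R4 ← R4 / (120803/3027).
R1 ← R1 − 2813/3027·R4.
R2 ← R2 + 747/1009·R4.
R3 ← R3 + 2924/3027·R4.
R5 ← R5 − 120803/1009·R4.
R6 ← R6 + 4558/1009·R4.
Swap R5 and R6.
R5 ← R5 / (3452164/120803).
R1 ← R1 − 74947/120803·R5.
R2 ← R2 + 16462/120803·R5.
R3 ← R3 + 56518/120803·R5.
R4 ← R4 − 68326/120803·R5.
Row 6 reduces to 0 = -1, a contradiction. The system is inconsistent.

no solution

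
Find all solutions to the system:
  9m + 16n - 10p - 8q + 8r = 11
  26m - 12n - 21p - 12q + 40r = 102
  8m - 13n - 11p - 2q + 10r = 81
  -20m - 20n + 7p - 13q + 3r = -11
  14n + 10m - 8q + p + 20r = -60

infinitely many solutions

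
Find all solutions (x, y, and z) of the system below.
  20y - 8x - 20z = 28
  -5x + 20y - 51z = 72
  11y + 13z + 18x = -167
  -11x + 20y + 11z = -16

Row-reduce the augmented matrix:
R1 ← R1 / (-8).
R2 ← R2 + 5·R1.
R3 ← R3 − 18·R1.
R4 ← R4 + 11·R1.
R2 ← R2 / (15/2).
R1 ← R1 + 5/2·R2.
R3 ← R3 − 56·R2.
R4 ← R4 + 15/2·R2.
R3 ← R3 / (3832/15).
R1 ← R1 + 31/3·R3.
R2 ← R2 + 77/15·R3.
R4 reduces to 0 = 0, so the extra equation is consistent.
Reading off the reduced rows gives x = -6, y = -3, z = -2.

x = -6, y = -3, z = -2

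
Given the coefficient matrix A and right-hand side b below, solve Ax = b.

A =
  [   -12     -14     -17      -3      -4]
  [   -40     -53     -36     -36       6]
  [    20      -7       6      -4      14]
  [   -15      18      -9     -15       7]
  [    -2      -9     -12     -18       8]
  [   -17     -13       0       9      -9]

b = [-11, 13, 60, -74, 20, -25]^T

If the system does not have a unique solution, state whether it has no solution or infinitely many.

Row-reduce:
R1 ← R1 / (-12).
R2 ← R2 + 40·R1.
R3 ← R3 − 20·R1.
R4 ← R4 + 15·R1.
R5 ← R5 + 2·R1.
R6 ← R6 + 17·R1.
R2 ← R2 / (-19/3).
R1 ← R1 − 7/6·R2.
R3 ← R3 + 91/3·R2.
R4 ← R4 − 71/2·R2.
R5 ← R5 + 20/3·R2.
R6 ← R6 − 41/6·R2.
R3 ← R3 / (-2305/19).
R1 ← R1 − 397/76·R3.
R2 ← R2 + 62/19·R3.
R4 ← R4 − 9735/76·R3.
R5 ← R5 + 1175/38·R3.
R6 ← R6 − 3525/76·R3.
R4 ← R4 / (-32277/922).
R1 ← R1 − 401/922·R4.
R2 ← R2 − 460/461·R4.
R3 ← R3 + 439/461·R4.
R5 ← R5 + 9025/461·R4.
R6 ← R6 − 27075/922·R4.
R5 ← R5 / (-223376/32277).
R1 ← R1 − 19379/32277·R5.
R2 ← R2 − 3410/32277·R5.
R3 ← R3 + 3956/32277·R5.
R4 ← R4 + 27976/32277·R5.
R6 ← R6 − 111688/10759·R5.
Row 6 reduces to 0 = -3/2, a contradiction. The system is inconsistent.

no solution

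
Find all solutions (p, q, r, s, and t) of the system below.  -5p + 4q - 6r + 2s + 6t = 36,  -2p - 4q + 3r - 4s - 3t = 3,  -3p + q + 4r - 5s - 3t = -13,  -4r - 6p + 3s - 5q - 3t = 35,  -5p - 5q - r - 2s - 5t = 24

Row-reduce the augmented matrix:
R1 ← R1 / (-5).
R2 ← R2 + 2·R1.
R3 ← R3 + 3·R1.
R4 ← R4 + 6·R1.
R5 ← R5 + 5·R1.
R2 ← R2 / (-28/5).
R1 ← R1 + 4/5·R2.
R3 ← R3 + 7/5·R2.
R4 ← R4 + 49/5·R2.
R5 ← R5 + 9·R2.
R3 ← R3 / (25/4).
R1 ← R1 − 3/7·R3.
R2 ← R2 + 27/28·R3.
R4 ← R4 + 25/4·R3.
R5 ← R5 + 103/28·R3.
R4 ← R4 / (4).
R1 ← R1 − 22/35·R4.
R2 ← R2 − 3/35·R4.
R3 ← R3 + 4/5·R4.
R5 ← R5 − 27/35·R4.
R5 ← R5 / (-1489/350).
R1 ← R1 − 153/175·R5.
R2 ← R2 − 99/350·R5.
R3 ← R3 + 51/25·R5.
R4 ← R4 + 3/2·R5.
Reading off the reduced rows gives p = -2, q = -3, r = -5, s = -2, t = 2.

p = -2, q = -3, r = -5, s = -2, t = 2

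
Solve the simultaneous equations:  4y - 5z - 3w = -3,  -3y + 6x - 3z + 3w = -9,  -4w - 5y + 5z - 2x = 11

infinitely many solutions

Row-reduce:
Swap R1 and R2.
R1 ← R1 / (6).
R3 ← R3 + 2·R1.
R2 ← R2 / (4).
R1 ← R1 + 1/2·R2.
R3 ← R3 + 6·R2.
R3 ← R3 / (-7/2).
R1 ← R1 + 9/8·R3.
R2 ← R2 + 5/4·R3.
Rank is 3 with 4 unknowns, leaving w free.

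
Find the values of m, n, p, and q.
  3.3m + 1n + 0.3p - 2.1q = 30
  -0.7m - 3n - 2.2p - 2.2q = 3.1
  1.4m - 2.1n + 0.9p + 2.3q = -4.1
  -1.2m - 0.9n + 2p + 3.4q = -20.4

m = 5, n = 0, p = 3, q = -6

Row-reduce the augmented matrix:
R1 ← R1 / (33/10).
R2 ← R2 + 7/10·R1.
R3 ← R3 − 7/5·R1.
R4 ← R4 + 6/5·R1.
R2 ← R2 / (-92/33).
R1 ← R1 − 10/33·R2.
R3 ← R3 + 833/330·R2.
R4 ← R4 + 59/110·R2.
R3 ← R3 / (4981/1840).
R1 ← R1 + 13/92·R3.
R2 ← R2 − 141/184·R3.
R4 ← R4 − 4637/1840·R3.
R4 ← R4 / (-255908/124525).
R1 ← R1 + 15748/24905·R4.
R2 ← R2 + 3150/4981·R4.
R3 ← R3 − 51393/24905·R4.
Reading off the reduced rows gives m = 5, n = 0, p = 3, q = -6.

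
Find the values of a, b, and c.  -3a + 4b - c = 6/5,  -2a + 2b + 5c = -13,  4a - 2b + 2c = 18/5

Row-reduce the augmented matrix:
R1 ← R1 / (-3).
R2 ← R2 + 2·R1.
R3 ← R3 − 4·R1.
R2 ← R2 / (-2/3).
R1 ← R1 + 4/3·R2.
R3 ← R3 − 10/3·R2.
R3 ← R3 / (29).
R1 ← R1 + 11·R3.
R2 ← R2 + 17/2·R3.
Reading off the reduced rows gives a = 3, b = 2, c = -11/5.

a = 3, b = 2, c = -11/5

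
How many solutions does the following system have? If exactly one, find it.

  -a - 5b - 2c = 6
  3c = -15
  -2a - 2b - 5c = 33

a = -6, b = 2, c = -5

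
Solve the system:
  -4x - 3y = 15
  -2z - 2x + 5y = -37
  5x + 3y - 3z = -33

x = 0, y = -5, z = 6

Row-reduce the augmented matrix:
R1 ← R1 / (-4).
R2 ← R2 + 2·R1.
R3 ← R3 − 5·R1.
R2 ← R2 / (13/2).
R1 ← R1 − 3/4·R2.
R3 ← R3 + 3/4·R2.
R3 ← R3 / (-42/13).
R1 ← R1 − 3/13·R3.
R2 ← R2 + 4/13·R3.
Reading off the reduced rows gives x = 0, y = -5, z = 6.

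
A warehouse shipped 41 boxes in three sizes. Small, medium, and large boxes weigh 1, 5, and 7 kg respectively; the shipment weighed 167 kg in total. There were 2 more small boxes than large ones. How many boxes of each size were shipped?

small boxes: 17, medium boxes: 9, large boxes: 15

Let s = small boxes, m = medium boxes, l = large boxes.
  s + m + l = 41
  s + 5m + 7l = 167
  s - l = 2
Row-reduce the augmented matrix:
R2 ← R2 − 1·R1.
R3 ← R3 − 1·R1.
R2 ← R2 / (4).
R1 ← R1 − 1·R2.
R3 ← R3 + 1·R2.
R3 ← R3 / (-1/2).
R1 ← R1 + 1/2·R3.
R2 ← R2 − 3/2·R3.
Reading off the reduced rows gives s = 17, m = 9, l = 15.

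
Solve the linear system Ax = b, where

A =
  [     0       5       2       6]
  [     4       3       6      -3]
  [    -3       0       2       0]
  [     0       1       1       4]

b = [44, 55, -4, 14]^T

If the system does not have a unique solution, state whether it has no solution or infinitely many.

x_1 = 4, x_2 = 6, x_3 = 4, x_4 = 1

Row-reduce the augmented matrix:
Swap R1 and R2.
R1 ← R1 / (4).
R3 ← R3 + 3·R1.
R2 ← R2 / (5).
R1 ← R1 − 3/4·R2.
R3 ← R3 − 9/4·R2.
R4 ← R4 − 1·R2.
R3 ← R3 / (28/5).
R1 ← R1 − 6/5·R3.
R2 ← R2 − 2/5·R3.
R4 ← R4 − 3/5·R3.
R4 ← R4 / (373/112).
R1 ← R1 + 33/56·R4.
R2 ← R2 − 87/56·R4.
R3 ← R3 + 99/112·R4.
Reading off the reduced rows gives x_1 = 4, x_2 = 6, x_3 = 4, x_4 = 1.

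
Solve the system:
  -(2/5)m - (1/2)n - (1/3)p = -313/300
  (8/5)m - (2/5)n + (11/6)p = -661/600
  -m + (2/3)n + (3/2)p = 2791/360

Row-reduce the augmented matrix:
R1 ← R1 / (-2/5).
R2 ← R2 − 8/5·R1.
R3 ← R3 + 1·R1.
R2 ← R2 / (-12/5).
R1 ← R1 − 5/4·R2.
R3 ← R3 − 23/12·R2.
R3 ← R3 / (787/288).
R1 ← R1 − 35/32·R3.
R2 ← R2 + 5/24·R3.
Reading off the reduced rows gives m = -13/5, n = 8/3, p = 9/4.

m = -13/5, n = 8/3, p = 9/4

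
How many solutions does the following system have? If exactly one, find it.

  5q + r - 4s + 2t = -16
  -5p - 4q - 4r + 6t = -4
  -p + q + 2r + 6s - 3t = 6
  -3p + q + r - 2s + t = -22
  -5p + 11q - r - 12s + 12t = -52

infinitely many solutions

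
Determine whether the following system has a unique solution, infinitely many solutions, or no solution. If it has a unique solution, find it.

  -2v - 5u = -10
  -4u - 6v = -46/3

Row-reduce the augmented matrix:
R1 ← R1 / (-5).
R2 ← R2 + 4·R1.
R2 ← R2 / (-22/5).
R1 ← R1 − 2/5·R2.
Reading off the reduced rows gives u = 4/3, v = 5/3.

u = 4/3, v = 5/3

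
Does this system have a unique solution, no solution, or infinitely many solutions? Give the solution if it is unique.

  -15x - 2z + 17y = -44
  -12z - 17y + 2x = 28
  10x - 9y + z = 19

x = -2, y = -4, z = 3

Row-reduce the augmented matrix:
R1 ← R1 / (-15).
R2 ← R2 − 2·R1.
R3 ← R3 − 10·R1.
R2 ← R2 / (-221/15).
R1 ← R1 + 17/15·R2.
R3 ← R3 − 7/3·R2.
R3 ← R3 / (-503/221).
R1 ← R1 − 14/13·R3.
R2 ← R2 − 184/221·R3.
Reading off the reduced rows gives x = -2, y = -4, z = 3.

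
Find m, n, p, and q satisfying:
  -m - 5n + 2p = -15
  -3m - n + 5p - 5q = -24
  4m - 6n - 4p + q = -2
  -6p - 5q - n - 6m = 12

m = -1, n = 2, p = -3, q = 2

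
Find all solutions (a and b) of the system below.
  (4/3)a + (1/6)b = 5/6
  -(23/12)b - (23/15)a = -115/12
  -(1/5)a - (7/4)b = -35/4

a = 0, b = 5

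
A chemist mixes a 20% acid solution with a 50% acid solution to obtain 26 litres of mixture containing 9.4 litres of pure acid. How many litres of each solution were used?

litres of solution A: 12, litres of solution B: 14

Let a = litres of solution A, b = litres of solution B.
  a + b = 26
  (1/5)a + (1/2)b = 47/5
From equation 1: a = 26 − b.
Substitute into equation 2 and solve: b = 14.
Then a = 12.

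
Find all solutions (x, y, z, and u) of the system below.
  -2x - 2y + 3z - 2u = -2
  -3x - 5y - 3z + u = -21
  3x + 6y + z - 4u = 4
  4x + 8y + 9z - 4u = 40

infinitely many solutions

Row-reduce:
R1 ← R1 / (-2).
R2 ← R2 + 3·R1.
R3 ← R3 − 3·R1.
R4 ← R4 − 4·R1.
R2 ← R2 / (-2).
R1 ← R1 − 1·R2.
R3 ← R3 − 3·R2.
R4 ← R4 − 4·R2.
R3 ← R3 / (-23/4).
R1 ← R1 + 21/4·R3.
R2 ← R2 − 15/4·R3.
Rank is 3 with 4 unknowns, leaving u free.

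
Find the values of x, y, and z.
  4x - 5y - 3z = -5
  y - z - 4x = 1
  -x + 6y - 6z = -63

Row-reduce the augmented matrix:
R1 ← R1 / (4).
R2 ← R2 + 4·R1.
R3 ← R3 + 1·R1.
R2 ← R2 / (-4).
R1 ← R1 + 5/4·R2.
R3 ← R3 − 19/4·R2.
R3 ← R3 / (-23/2).
R1 ← R1 − 1/2·R3.
R2 ← R2 − 1·R3.
Reading off the reduced rows gives x = -3, y = -5, z = 6.

x = -3, y = -5, z = 6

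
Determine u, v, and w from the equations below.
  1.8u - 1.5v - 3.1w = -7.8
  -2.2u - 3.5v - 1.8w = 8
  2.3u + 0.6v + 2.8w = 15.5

Row-reduce the augmented matrix:
R1 ← R1 / (9/5).
R2 ← R2 + 11/5·R1.
R3 ← R3 − 23/10·R1.
R2 ← R2 / (-16/3).
R1 ← R1 + 5/6·R2.
R3 ← R3 − 151/60·R2.
R3 ← R3 / (39589/9600).
R1 ← R1 + 163/192·R3.
R2 ← R2 − 503/480·R3.
Reading off the reduced rows gives u = 1, v = -6, w = 6.

u = 1, v = -6, w = 6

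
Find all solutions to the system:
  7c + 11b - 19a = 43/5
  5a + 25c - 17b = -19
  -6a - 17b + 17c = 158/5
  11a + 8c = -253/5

a = -3, b = -3, c = -11/5

Row-reduce the augmented matrix:
R1 ← R1 / (-19).
R2 ← R2 − 5·R1.
R3 ← R3 + 6·R1.
R4 ← R4 − 11·R1.
R2 ← R2 / (-268/19).
R1 ← R1 + 11/19·R2.
R3 ← R3 + 389/19·R2.
R4 ← R4 − 121/19·R2.
R3 ← R3 / (-3239/134).
R1 ← R1 + 197/134·R3.
R2 ← R2 + 255/134·R3.
R4 ← R4 − 3239/134·R3.
R4 reduces to 0 = 0, so the extra equation is consistent.
Reading off the reduced rows gives a = -3, b = -3, c = -11/5.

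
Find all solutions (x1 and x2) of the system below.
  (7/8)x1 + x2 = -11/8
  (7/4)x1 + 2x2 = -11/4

infinitely many solutions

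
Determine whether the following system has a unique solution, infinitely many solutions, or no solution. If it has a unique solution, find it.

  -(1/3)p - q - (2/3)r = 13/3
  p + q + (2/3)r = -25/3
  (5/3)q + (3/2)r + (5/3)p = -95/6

p = -6, q = 1, r = -5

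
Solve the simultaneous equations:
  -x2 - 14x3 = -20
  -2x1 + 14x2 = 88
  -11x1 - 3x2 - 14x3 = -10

Row-reduce the augmented matrix:
Swap R1 and R2.
R1 ← R1 / (-2).
R3 ← R3 + 11·R1.
R2 ← R2 / (-1).
R1 ← R1 + 7·R2.
R3 ← R3 + 80·R2.
R3 ← R3 / (1106).
R1 ← R1 − 98·R3.
R2 ← R2 − 14·R3.
Reading off the reduced rows gives x1 = -2, x2 = 6, x3 = 1.

x1 = -2, x2 = 6, x3 = 1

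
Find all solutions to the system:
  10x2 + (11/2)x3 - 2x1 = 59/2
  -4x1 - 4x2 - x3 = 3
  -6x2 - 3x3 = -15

no solution

Row-reduce:
R1 ← R1 / (-2).
R2 ← R2 + 4·R1.
R2 ← R2 / (-24).
R1 ← R1 + 5·R2.
R3 ← R3 + 6·R2.
Row 3 reduces to 0 = -1, a contradiction. The system is inconsistent.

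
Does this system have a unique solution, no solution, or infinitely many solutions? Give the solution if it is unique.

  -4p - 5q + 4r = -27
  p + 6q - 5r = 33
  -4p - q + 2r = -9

Row-reduce the augmented matrix:
R1 ← R1 / (-4).
R2 ← R2 − 1·R1.
R3 ← R3 + 4·R1.
R2 ← R2 / (19/4).
R1 ← R1 − 5/4·R2.
R3 ← R3 − 4·R2.
R3 ← R3 / (26/19).
R1 ← R1 − 1/19·R3.
R2 ← R2 + 16/19·R3.
Reading off the reduced rows gives p = 0, q = 3, r = -3.

p = 0, q = 3, r = -3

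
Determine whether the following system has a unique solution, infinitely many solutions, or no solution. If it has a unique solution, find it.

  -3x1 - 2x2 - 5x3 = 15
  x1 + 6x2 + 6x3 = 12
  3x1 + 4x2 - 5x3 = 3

x1 = -6, x2 = 4, x3 = -1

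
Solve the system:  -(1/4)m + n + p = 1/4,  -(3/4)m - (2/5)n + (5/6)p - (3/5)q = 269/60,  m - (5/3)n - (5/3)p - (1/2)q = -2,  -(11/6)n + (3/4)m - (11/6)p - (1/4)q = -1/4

no solution

Row-reduce:
R1 ← R1 / (-1/4).
R2 ← R2 + 3/4·R1.
R3 ← R3 − 1·R1.
R4 ← R4 − 3/4·R1.
R2 ← R2 / (-17/5).
R1 ← R1 + 4·R2.
R3 ← R3 − 7/3·R2.
R4 ← R4 − 7/6·R2.
R3 ← R3 / (259/306).
R1 ← R1 + 74/51·R3.
R2 ← R2 − 65/102·R3.
R4 ← R4 − 259/612·R3.
Row 4 reduces to 0 = 1, a contradiction. The system is inconsistent.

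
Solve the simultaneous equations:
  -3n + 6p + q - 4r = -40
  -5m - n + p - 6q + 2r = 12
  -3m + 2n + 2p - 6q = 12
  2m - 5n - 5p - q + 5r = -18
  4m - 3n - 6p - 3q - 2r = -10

m = -6, n = 5, p = -5, q = 1, r = -1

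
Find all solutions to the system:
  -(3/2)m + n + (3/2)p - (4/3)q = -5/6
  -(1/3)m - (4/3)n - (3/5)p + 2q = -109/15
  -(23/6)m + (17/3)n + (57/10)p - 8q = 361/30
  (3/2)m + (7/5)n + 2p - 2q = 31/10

Row-reduce:
R1 ← R1 / (-3/2).
R2 ← R2 + 1/3·R1.
R3 ← R3 + 23/6·R1.
R4 ← R4 − 3/2·R1.
R2 ← R2 / (-14/9).
R1 ← R1 + 2/3·R2.
R3 ← R3 − 28/9·R2.
R4 ← R4 − 12/5·R2.
Swap R3 and R4.
R3 ← R3 / (103/50).
R1 ← R1 + 3/5·R3.
R2 ← R2 − 3/5·R3.
Rank is 3 with 4 unknowns, leaving q free.

infinitely many solutions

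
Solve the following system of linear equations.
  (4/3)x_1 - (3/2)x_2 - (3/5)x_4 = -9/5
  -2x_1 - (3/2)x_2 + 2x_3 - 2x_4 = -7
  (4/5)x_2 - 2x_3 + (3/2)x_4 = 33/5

infinitely many solutions

Row-reduce:
R1 ← R1 / (4/3).
R2 ← R2 + 2·R1.
R2 ← R2 / (-15/4).
R1 ← R1 + 9/8·R2.
R3 ← R3 − 4/5·R2.
R3 ← R3 / (-118/75).
R1 ← R1 + 3/5·R3.
R2 ← R2 + 8/15·R3.
Rank is 3 with 4 unknowns, leaving x_4 free.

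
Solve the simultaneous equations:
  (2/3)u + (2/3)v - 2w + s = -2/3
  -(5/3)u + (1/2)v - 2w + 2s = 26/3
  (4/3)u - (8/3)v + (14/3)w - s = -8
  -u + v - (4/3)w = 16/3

no solution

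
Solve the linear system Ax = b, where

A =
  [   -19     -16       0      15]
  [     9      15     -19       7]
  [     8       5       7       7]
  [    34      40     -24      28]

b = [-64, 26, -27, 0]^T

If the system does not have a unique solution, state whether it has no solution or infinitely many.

no solution

Row-reduce:
R1 ← R1 / (-19).
R2 ← R2 − 9·R1.
R3 ← R3 − 8·R1.
R4 ← R4 − 34·R1.
R2 ← R2 / (141/19).
R1 ← R1 − 16/19·R2.
R3 ← R3 + 33/19·R2.
R4 ← R4 − 216/19·R2.
R3 ← R3 / (120/47).
R1 ← R1 − 304/141·R3.
R2 ← R2 + 361/141·R3.
R4 ← R4 − 240/47·R3.
Row 4 reduces to 0 = 2, a contradiction. The system is inconsistent.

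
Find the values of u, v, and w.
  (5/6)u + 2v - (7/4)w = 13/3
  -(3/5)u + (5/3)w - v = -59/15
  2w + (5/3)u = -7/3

Row-reduce the augmented matrix:
R1 ← R1 / (5/6).
R2 ← R2 + 3/5·R1.
R3 ← R3 − 5/3·R1.
R2 ← R2 / (11/25).
R1 ← R1 − 12/5·R2.
R3 ← R3 + 4·R2.
R3 ← R3 / (607/66).
R1 ← R1 + 95/22·R3.
R2 ← R2 − 61/66·R3.
Reading off the reduced rows gives u = 1, v = 0, w = -2.

u = 1, v = 0, w = -2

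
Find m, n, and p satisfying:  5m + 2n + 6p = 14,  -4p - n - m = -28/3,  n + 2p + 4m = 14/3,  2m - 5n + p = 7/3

m = 0, n = 0, p = 7/3

Row-reduce the augmented matrix:
R1 ← R1 / (5).
R2 ← R2 + 1·R1.
R3 ← R3 − 4·R1.
R4 ← R4 − 2·R1.
R2 ← R2 / (-3/5).
R1 ← R1 − 2/5·R2.
R3 ← R3 + 3/5·R2.
R4 ← R4 + 29/5·R2.
Swap R3 and R4.
R3 ← R3 / (77/3).
R1 ← R1 + 2/3·R3.
R2 ← R2 − 14/3·R3.
R4 reduces to 0 = 0, so the extra equation is consistent.
Reading off the reduced rows gives m = 0, n = 0, p = 7/3.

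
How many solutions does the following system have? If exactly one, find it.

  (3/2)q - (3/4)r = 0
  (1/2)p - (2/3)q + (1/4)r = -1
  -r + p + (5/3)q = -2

infinitely many solutions

Row-reduce:
Swap R1 and R2.
R1 ← R1 / (1/2).
R3 ← R3 − 1·R1.
R2 ← R2 / (3/2).
R1 ← R1 + 4/3·R2.
R3 ← R3 − 3·R2.
Rank is 2 with 3 unknowns, leaving r free.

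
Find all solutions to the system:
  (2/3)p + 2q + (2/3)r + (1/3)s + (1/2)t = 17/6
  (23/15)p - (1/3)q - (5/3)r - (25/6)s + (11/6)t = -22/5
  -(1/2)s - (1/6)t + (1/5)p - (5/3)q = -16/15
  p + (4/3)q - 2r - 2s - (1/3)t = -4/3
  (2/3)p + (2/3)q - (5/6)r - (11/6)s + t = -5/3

Row-reduce:
R1 ← R1 / (2/3).
R2 ← R2 − 23/15·R1.
R3 ← R3 − 1/5·R1.
R4 ← R4 − 1·R1.
R5 ← R5 − 2/3·R1.
R2 ← R2 / (-74/15).
R1 ← R1 − 3·R2.
R3 ← R3 + 34/15·R2.
R4 ← R4 + 5/3·R2.
R5 ← R5 + 4/3·R2.
R3 ← R3 / (47/37).
R1 ← R1 + 35/37·R3.
R2 ← R2 − 24/37·R3.
R4 ← R4 + 71/37·R3.
R5 ← R5 + 47/74·R3.
R4 ← R4 / (475/282).
R1 ← R1 + 355/282·R4.
R2 ← R2 − 7/47·R4.
R3 ← R3 − 185/141·R4.
Rank is 4 with 5 unknowns, leaving t free.

infinitely many solutions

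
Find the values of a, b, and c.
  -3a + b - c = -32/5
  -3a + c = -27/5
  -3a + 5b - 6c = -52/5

a = 9/5, b = -1, c = 0

Row-reduce the augmented matrix:
R1 ← R1 / (-3).
R2 ← R2 + 3·R1.
R3 ← R3 + 3·R1.
R2 ← R2 / (-1).
R1 ← R1 + 1/3·R2.
R3 ← R3 − 4·R2.
R3 ← R3 / (3).
R1 ← R1 + 1/3·R3.
R2 ← R2 + 2·R3.
Reading off the reduced rows gives a = 9/5, b = -1, c = 0.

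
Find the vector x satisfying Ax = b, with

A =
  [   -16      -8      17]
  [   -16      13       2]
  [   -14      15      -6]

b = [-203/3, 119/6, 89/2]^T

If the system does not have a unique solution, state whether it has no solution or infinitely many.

x_1 = 1/2, x_2 = 5/2, x_3 = -7/3

Row-reduce the augmented matrix:
R1 ← R1 / (-16).
R2 ← R2 + 16·R1.
R3 ← R3 + 14·R1.
R2 ← R2 / (21).
R1 ← R1 − 1/2·R2.
R3 ← R3 − 22·R2.
R3 ← R3 / (-289/56).
R1 ← R1 + 79/112·R3.
R2 ← R2 + 5/7·R3.
Reading off the reduced rows gives x_1 = 1/2, x_2 = 5/2, x_3 = -7/3.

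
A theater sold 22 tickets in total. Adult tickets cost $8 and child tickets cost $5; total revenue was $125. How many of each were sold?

adult tickets: 5, child tickets: 17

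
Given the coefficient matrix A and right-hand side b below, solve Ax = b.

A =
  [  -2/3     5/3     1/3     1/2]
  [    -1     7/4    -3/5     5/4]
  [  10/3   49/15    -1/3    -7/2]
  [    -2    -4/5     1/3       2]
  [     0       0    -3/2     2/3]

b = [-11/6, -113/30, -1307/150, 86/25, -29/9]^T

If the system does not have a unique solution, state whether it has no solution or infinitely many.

Row-reduce the augmented matrix:
R1 ← R1 / (-2/3).
R2 ← R2 + 1·R1.
R3 ← R3 − 10/3·R1.
R4 ← R4 + 2·R1.
R2 ← R2 / (-3/4).
R1 ← R1 + 5/2·R2.
R3 ← R3 − 58/5·R2.
R4 ← R4 + 29/5·R2.
R3 ← R3 / (-392/25).
R1 ← R1 − 19/6·R3.
R2 ← R2 − 22/15·R3.
R4 ← R4 − 196/25·R3.
R5 ← R5 + 3/2·R3.
Swap R4 and R5.
R4 ← R4 / (53/2352).
R1 ← R1 + 7457/7056·R4.
R2 ← R2 + 65/1764·R4.
R3 ← R3 + 505/1176·R4.
R5 reduces to 0 = 0, so the extra equation is consistent.
Reading off the reduced rows gives x_1 = -1, x_2 = -9/5, x_3 = 2, x_4 = -1/3.

x_1 = -1, x_2 = -9/5, x_3 = 2, x_4 = -1/3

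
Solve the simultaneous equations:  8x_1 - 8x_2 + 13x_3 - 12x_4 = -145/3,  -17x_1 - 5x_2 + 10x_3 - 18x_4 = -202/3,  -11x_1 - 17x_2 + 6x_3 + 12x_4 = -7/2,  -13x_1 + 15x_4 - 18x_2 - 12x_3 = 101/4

x_1 = 1/2, x_2 = 1, x_3 = -4/3, x_4 = 9/4

Row-reduce the augmented matrix:
R1 ← R1 / (8).
R2 ← R2 + 17·R1.
R3 ← R3 + 11·R1.
R4 ← R4 + 13·R1.
R2 ← R2 / (-22).
R1 ← R1 + 1·R2.
R3 ← R3 + 28·R2.
R4 ← R4 + 31·R2.
R3 ← R3 / (-2113/88).
R1 ← R1 + 15/176·R3.
R2 ← R2 + 301/176·R3.
R4 ← R4 + 7725/176·R3.
R4 ← R4 / (-76452/2113).
R1 ← R1 − 627/2113·R4.
R2 ← R2 + 3477/2113·R4.
R3 ← R3 + 4476/2113·R4.
Reading off the reduced rows gives x_1 = 1/2, x_2 = 1, x_3 = -4/3, x_4 = 9/4.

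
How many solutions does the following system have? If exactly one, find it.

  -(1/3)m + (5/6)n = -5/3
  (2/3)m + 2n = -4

m = 0, n = -2

Row-reduce the augmented matrix:
R1 ← R1 / (-1/3).
R2 ← R2 − 2/3·R1.
R2 ← R2 / (11/3).
R1 ← R1 + 5/2·R2.
Reading off the reduced rows gives m = 0, n = -2.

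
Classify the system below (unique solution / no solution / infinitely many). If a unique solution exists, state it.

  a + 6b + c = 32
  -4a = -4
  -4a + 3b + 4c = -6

a = 1, b = 6, c = -5

Row-reduce the augmented matrix:
R2 ← R2 + 4·R1.
R3 ← R3 + 4·R1.
R2 ← R2 / (24).
R1 ← R1 − 6·R2.
R3 ← R3 − 27·R2.
R3 ← R3 / (7/2).
R2 ← R2 − 1/6·R3.
Reading off the reduced rows gives a = 1, b = 6, c = -5.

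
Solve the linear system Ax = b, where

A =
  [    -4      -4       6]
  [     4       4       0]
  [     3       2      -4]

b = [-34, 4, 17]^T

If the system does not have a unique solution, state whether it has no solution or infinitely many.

Row-reduce the augmented matrix:
R1 ← R1 / (-4).
R2 ← R2 − 4·R1.
R3 ← R3 − 3·R1.
Swap R2 and R3.
R2 ← R2 / (-1).
R1 ← R1 − 1·R2.
R3 ← R3 / (6).
R1 ← R1 + 1·R3.
R2 ← R2 + 1/2·R3.
Reading off the reduced rows gives x_1 = -5, x_2 = 6, x_3 = -5.

x_1 = -5, x_2 = 6, x_3 = -5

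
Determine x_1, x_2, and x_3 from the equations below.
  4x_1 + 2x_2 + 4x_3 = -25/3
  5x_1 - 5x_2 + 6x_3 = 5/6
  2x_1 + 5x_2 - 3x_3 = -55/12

x_1 = 0, x_2 = -5/3, x_3 = -5/4

Row-reduce the augmented matrix:
R1 ← R1 / (4).
R2 ← R2 − 5·R1.
R3 ← R3 − 2·R1.
R2 ← R2 / (-15/2).
R1 ← R1 − 1/2·R2.
R3 ← R3 − 4·R2.
R3 ← R3 / (-67/15).
R1 ← R1 − 16/15·R3.
R2 ← R2 + 2/15·R3.
Reading off the reduced rows gives x_1 = 0, x_2 = -5/3, x_3 = -5/4.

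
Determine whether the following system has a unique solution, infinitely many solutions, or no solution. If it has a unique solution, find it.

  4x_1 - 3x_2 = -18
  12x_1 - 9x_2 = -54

infinitely many solutions

Row-reduce:
R1 ← R1 / (4).
R2 ← R2 − 12·R1.
Rank is 1 with 2 unknowns, leaving x_2 free.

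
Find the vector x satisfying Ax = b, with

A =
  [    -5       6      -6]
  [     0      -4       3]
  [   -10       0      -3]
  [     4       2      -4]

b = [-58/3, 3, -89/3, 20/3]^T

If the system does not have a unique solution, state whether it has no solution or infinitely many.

Row-reduce the augmented matrix:
R1 ← R1 / (-5).
R3 ← R3 + 10·R1.
R4 ← R4 − 4·R1.
R2 ← R2 / (-4).
R1 ← R1 + 6/5·R2.
R3 ← R3 + 12·R2.
R4 ← R4 − 34/5·R2.
Swap R3 and R4.
R3 ← R3 / (-37/10).
R1 ← R1 − 3/10·R3.
R2 ← R2 + 3/4·R3.
R4 reduces to 0 = 0, so the extra equation is consistent.
Reading off the reduced rows gives x_1 = 8/3, x_2 = 0, x_3 = 1.

x_1 = 8/3, x_2 = 0, x_3 = 1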